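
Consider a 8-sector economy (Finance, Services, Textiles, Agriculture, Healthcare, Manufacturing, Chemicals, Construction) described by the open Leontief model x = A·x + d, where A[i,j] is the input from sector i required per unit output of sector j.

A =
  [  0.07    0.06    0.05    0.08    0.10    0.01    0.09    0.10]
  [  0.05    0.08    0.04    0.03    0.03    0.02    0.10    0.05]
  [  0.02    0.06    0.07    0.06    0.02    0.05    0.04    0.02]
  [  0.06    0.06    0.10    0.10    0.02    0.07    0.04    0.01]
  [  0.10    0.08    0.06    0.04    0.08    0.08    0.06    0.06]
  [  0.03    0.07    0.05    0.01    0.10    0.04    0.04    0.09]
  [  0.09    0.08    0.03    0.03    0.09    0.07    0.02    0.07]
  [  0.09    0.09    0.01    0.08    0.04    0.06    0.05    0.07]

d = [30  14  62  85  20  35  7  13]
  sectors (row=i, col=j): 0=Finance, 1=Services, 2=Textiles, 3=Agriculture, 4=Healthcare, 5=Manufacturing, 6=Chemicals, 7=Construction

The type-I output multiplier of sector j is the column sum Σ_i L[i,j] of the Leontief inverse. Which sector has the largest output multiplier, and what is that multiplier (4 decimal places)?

Services (2.0895)

Form M = I − A:
  [  0.93   -0.06   -0.05   -0.08   -0.10   -0.01   -0.09   -0.10]
  [ -0.05    0.92   -0.04   -0.03   -0.03   -0.02   -0.10   -0.05]
  [ -0.02   -0.06    0.93   -0.06   -0.02   -0.05   -0.04   -0.02]
  [ -0.06   -0.06   -0.10    0.90   -0.02   -0.07   -0.04   -0.01]
  [ -0.10   -0.08   -0.06   -0.04    0.92   -0.08   -0.06   -0.06]
  [ -0.03   -0.07   -0.05   -0.01   -0.10    0.96   -0.04   -0.09]
  [ -0.09   -0.08   -0.03   -0.03   -0.09   -0.07    0.98   -0.07]
  [ -0.09   -0.09   -0.01   -0.08   -0.04   -0.06   -0.05    0.93]
Leontief inverse L = M⁻¹:
  [  1.1439    0.1385    0.1032    0.1406    0.1630    0.0651    0.1500    0.1623]
  [  0.1000    1.1354    0.0751    0.0689    0.0752    0.0563    0.1427    0.0952]
  [  0.0559    0.1040    1.1034    0.0925    0.0537    0.0801    0.0738    0.0531]
  [  0.1079    0.1185    0.1478    1.1464    0.0665    0.1101    0.0862    0.0549]
  [  0.1684    0.1570    0.1123    0.0953    1.1464    0.1301    0.1219    0.1257]
  [  0.0851    0.1311    0.0878    0.0517    0.1487    1.0811    0.0872    0.1394]
  [  0.1506    0.1473    0.0745    0.0783    0.1476    0.1130    1.0757    0.1280]
  [  0.1511    0.1577    0.0563    0.1315    0.0962    0.1035    0.1052    1.1268]
Total output x = L · d:
  x_0 = 1.1439·30 + 0.1385·14 + 0.1032·62 + 0.1406·85 + 0.1630·20 + 0.0651·35 + 0.1500·7 + 0.1623·13 = 63.2965
  x_1 = 0.1000·30 + 1.1354·14 + 0.0751·62 + 0.0689·85 + 0.0752·20 + 0.0563·35 + 0.1427·7 + 0.0952·13 = 35.1248
  x_2 = 0.0559·30 + 0.1040·14 + 1.1034·62 + 0.0925·85 + 0.0537·20 + 0.0801·35 + 0.0738·7 + 0.0531·13 = 84.4917
  x_3 = 0.1079·30 + 0.1185·14 + 0.1478·62 + 1.1464·85 + 0.0665·20 + 0.1101·35 + 0.0862·7 + 0.0549·13 = 118.0042
  x_4 = 0.1684·30 + 0.1570·14 + 0.1123·62 + 0.0953·85 + 1.1464·20 + 0.1301·35 + 0.1219·7 + 0.1257·13 = 52.2867
  x_5 = 0.0851·30 + 0.1311·14 + 0.0878·62 + 0.0517·85 + 0.1487·20 + 1.0811·35 + 0.0872·7 + 0.1394·13 = 57.4583
  x_6 = 0.1506·30 + 0.1473·14 + 0.0745·62 + 0.0783·85 + 0.1476·20 + 0.1130·35 + 1.0757·7 + 0.1280·13 = 33.9526
  x_7 = 0.1511·30 + 0.1577·14 + 0.0563·62 + 0.1315·85 + 0.0962·20 + 0.1035·35 + 0.1052·7 + 1.1268·13 = 42.3438
Output multipliers (column sums of L):
  Finance: 1.9628
  Services: 2.0895
  Textiles: 1.7604
  Agriculture: 1.8053
  Healthcare: 1.8973
  Manufacturing: 1.7393
  Chemicals: 1.8428
  Construction: 1.8854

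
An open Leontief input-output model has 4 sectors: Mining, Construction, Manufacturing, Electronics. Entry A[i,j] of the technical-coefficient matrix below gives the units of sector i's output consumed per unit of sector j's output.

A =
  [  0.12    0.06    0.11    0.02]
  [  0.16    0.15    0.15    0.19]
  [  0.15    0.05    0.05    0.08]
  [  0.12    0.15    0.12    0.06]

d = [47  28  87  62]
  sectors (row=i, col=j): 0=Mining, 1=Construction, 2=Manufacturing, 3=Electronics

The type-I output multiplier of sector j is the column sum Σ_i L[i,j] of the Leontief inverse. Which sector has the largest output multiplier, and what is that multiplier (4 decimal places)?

Form M = I − A:
  [  0.88   -0.06   -0.11   -0.02]
  [ -0.16    0.85   -0.15   -0.19]
  [ -0.15   -0.05    0.95   -0.08]
  [ -0.12   -0.15   -0.12    0.94]
Leontief inverse L = M⁻¹:
  [  1.1911    0.1042    0.1620    0.0602]
  [  0.3154    1.2652    0.2724    0.2856]
  [  0.2241    0.1023    1.1099    0.1199]
  [  0.2310    0.2282    0.2058    1.1324]
Total output x = L · d:
  x_0 = 1.1911·47 + 0.1042·28 + 0.1620·87 + 0.0602·62 = 76.7265
  x_1 = 0.3154·47 + 1.2652·28 + 0.2724·87 + 0.2856·62 = 91.6516
  x_2 = 0.2241·47 + 0.1023·28 + 1.1099·87 + 0.1199·62 = 117.3901
  x_3 = 0.2310·47 + 0.2282·28 + 0.2058·87 + 1.1324·62 = 105.3635
Output multipliers (column sums of L):
  Mining: 1.9617
  Construction: 1.6999
  Manufacturing: 1.7500
  Electronics: 1.5981

Mining (1.9617)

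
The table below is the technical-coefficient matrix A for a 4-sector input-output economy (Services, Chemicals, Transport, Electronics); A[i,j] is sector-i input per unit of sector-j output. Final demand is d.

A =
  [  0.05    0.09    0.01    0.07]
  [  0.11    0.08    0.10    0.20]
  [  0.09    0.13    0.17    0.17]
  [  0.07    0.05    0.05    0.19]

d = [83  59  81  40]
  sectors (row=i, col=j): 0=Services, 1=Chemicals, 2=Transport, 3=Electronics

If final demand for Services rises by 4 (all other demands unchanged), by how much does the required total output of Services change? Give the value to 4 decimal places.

4.3164

Form M = I − A:
  [  0.95   -0.09   -0.01   -0.07]
  [ -0.11    0.92   -0.10   -0.20]
  [ -0.09   -0.13    0.83   -0.17]
  [ -0.07   -0.05   -0.05    0.81]
Leontief inverse L = M⁻¹:
  [  1.0791    0.1176    0.0350    0.1296]
  [  0.1720    1.1444    0.1599    0.3310]
  [  0.1673    0.2112    1.2521    0.3294]
  [  0.1142    0.0938    0.0902    1.2865]
Total output x = L · d:
  x_0 = 1.0791·83 + 0.1176·59 + 0.0350·81 + 0.1296·40 = 104.5190
  x_1 = 0.1720·83 + 1.1444·59 + 0.1599·81 + 0.3310·40 = 107.9874
  x_2 = 0.1673·83 + 0.2112·59 + 1.2521·81 + 0.3294·40 = 140.9493
  x_3 = 0.1142·83 + 0.0938·59 + 0.0902·81 + 1.2865·40 = 73.7817
Δx_0 = L[0,0] · Δd_0 = 1.0791 · 4 = 4.3164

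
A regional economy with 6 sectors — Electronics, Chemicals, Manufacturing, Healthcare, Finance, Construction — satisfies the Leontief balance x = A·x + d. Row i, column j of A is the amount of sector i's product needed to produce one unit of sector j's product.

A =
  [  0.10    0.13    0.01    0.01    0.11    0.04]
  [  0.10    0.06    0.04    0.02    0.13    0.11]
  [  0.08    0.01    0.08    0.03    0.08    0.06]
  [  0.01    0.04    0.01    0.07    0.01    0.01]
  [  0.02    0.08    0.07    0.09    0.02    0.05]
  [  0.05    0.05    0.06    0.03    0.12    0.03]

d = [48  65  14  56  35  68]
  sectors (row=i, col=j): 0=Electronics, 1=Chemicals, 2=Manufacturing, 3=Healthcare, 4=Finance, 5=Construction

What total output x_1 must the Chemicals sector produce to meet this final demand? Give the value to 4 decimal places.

99.4504

Form M = I − A:
  [  0.90   -0.13   -0.01   -0.01   -0.11   -0.04]
  [ -0.10    0.94   -0.04   -0.02   -0.13   -0.11]
  [ -0.08   -0.01    0.92   -0.03   -0.08   -0.06]
  [ -0.01   -0.04   -0.01    0.93   -0.01   -0.01]
  [ -0.02   -0.08   -0.07   -0.09    0.98   -0.05]
  [ -0.05   -0.05   -0.06   -0.03   -0.12    0.97]
Leontief inverse L = M⁻¹:
  [  1.1427    0.1782    0.0382    0.0359    0.1650    0.0786]
  [  0.1428    1.1103    0.0742    0.0507    0.1878    0.1466]
  [  0.1111    0.0440    1.1052    0.0521    0.1194    0.0846]
  [  0.0210    0.0522    0.0174    1.0802    0.0242    0.0202]
  [  0.0489    0.1065    0.0918    0.1106    1.0579    0.0754]
  [  0.0798    0.0839    0.0861    0.0548    0.1572    1.0577]
Total output x = L · d:
  x_0 = 1.1427·48 + 0.1782·65 + 0.0382·14 + 0.0359·56 + 0.1650·35 + 0.0786·68 = 80.0958
  x_1 = 0.1428·48 + 1.1103·65 + 0.0742·14 + 0.0507·56 + 0.1878·35 + 0.1466·68 = 99.4504
  x_2 = 0.1111·48 + 0.0440·65 + 1.1052·14 + 0.0521·56 + 0.1194·35 + 0.0846·68 = 36.5157
  x_3 = 0.0210·48 + 0.0522·65 + 0.0174·14 + 1.0802·56 + 0.0242·35 + 0.0202·68 = 67.3581
  x_4 = 0.0489·48 + 0.1065·65 + 0.0918·14 + 0.1106·56 + 1.0579·35 + 0.0754·68 = 58.9037
  x_5 = 0.0798·48 + 0.0839·65 + 0.0861·14 + 0.0548·56 + 0.1572·35 + 1.0577·68 = 90.9871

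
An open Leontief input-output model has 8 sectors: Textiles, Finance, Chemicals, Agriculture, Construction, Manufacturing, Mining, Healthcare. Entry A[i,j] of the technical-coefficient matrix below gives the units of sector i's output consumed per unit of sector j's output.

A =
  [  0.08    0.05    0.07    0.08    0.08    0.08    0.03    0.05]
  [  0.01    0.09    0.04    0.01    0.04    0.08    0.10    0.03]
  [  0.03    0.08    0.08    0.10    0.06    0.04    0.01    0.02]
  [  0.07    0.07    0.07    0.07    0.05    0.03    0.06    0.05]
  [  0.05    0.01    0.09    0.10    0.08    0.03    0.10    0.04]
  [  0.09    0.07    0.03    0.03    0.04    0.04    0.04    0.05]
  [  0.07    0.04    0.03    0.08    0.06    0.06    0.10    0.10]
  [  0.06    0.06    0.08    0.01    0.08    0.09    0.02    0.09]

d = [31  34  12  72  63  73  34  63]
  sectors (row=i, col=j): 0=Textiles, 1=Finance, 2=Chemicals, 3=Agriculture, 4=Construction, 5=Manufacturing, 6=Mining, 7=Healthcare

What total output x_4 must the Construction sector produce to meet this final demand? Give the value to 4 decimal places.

Form M = I − A:
  [  0.92   -0.05   -0.07   -0.08   -0.08   -0.08   -0.03   -0.05]
  [ -0.01    0.91   -0.04   -0.01   -0.04   -0.08   -0.10   -0.03]
  [ -0.03   -0.08    0.92   -0.10   -0.06   -0.04   -0.01   -0.02]
  [ -0.07   -0.07   -0.07    0.93   -0.05   -0.03   -0.06   -0.05]
  [ -0.05   -0.01   -0.09   -0.10    0.92   -0.03   -0.10   -0.04]
  [ -0.09   -0.07   -0.03   -0.03   -0.04    0.96   -0.04   -0.05]
  [ -0.07   -0.04   -0.03   -0.08   -0.06   -0.06    0.90   -0.10]
  [ -0.06   -0.06   -0.08   -0.01   -0.08   -0.09   -0.02    0.91]
Leontief inverse L = M⁻¹:
  [  1.1365    0.1067    0.1312    0.1406    0.1395    0.1324    0.0842    0.0992]
  [  0.0513    1.1343    0.0803    0.0516    0.0830    0.1223    0.1483    0.0715]
  [  0.0709    0.1280    1.1288    0.1482    0.1054    0.0803    0.0555    0.0562]
  [  0.1192    0.1225    0.1247    1.1246    0.1040    0.0797    0.1112    0.0963]
  [  0.1057    0.0633    0.1505    0.1654    1.1393    0.0794    0.1554    0.0918]
  [  0.1319    0.1132    0.0746    0.0728    0.0854    1.0836    0.0823    0.0890]
  [  0.1318    0.0982    0.0927    0.1410    0.1241    0.1188    1.1595    0.1597]
  [  0.1111    0.1133    0.1372    0.0629    0.1364    0.1415    0.0687    1.1365]
Total output x = L · d:
  x_0 = 1.1365·31 + 0.1067·34 + 0.1312·12 + 0.1406·72 + 0.1395·63 + 0.1324·73 + 0.0842·34 + 0.0992·63 = 78.1257
  x_1 = 0.0513·31 + 1.1343·34 + 0.0803·12 + 0.0516·72 + 0.0830·63 + 0.1223·73 + 0.1483·34 + 0.0715·63 = 68.5478
  x_2 = 0.0709·31 + 0.1280·34 + 1.1288·12 + 0.1482·72 + 0.1054·63 + 0.0803·73 + 0.0555·34 + 0.0562·63 = 48.6966
  x_3 = 0.1192·31 + 0.1225·34 + 0.1247·12 + 1.1246·72 + 0.1040·63 + 0.0797·73 + 0.1112·34 + 0.0963·63 = 112.5483
  x_4 = 0.1057·31 + 0.0633·34 + 0.1505·12 + 0.1654·72 + 1.1393·63 + 0.0794·73 + 0.1554·34 + 0.0918·63 = 107.7797
  x_5 = 0.1319·31 + 0.1132·34 + 0.0746·12 + 0.0728·72 + 0.0854·63 + 1.0836·73 + 0.0823·34 + 0.0890·63 = 106.9596
  x_6 = 0.1318·31 + 0.0982·34 + 0.0927·12 + 0.1410·72 + 0.1241·63 + 0.1188·73 + 1.1595·34 + 0.1597·63 = 84.6591
  x_7 = 0.1111·31 + 0.1133·34 + 0.1372·12 + 0.0629·72 + 0.1364·63 + 0.1415·73 + 0.0687·34 + 1.1365·63 = 106.3336

107.7797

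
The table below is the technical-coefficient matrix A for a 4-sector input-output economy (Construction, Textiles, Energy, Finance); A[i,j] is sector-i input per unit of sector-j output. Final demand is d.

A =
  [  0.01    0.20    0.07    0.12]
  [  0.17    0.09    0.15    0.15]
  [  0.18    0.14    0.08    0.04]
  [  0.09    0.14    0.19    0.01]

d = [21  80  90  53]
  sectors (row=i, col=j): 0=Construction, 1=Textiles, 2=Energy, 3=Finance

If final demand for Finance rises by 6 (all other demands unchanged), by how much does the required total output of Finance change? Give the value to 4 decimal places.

6.4973

Form M = I − A:
  [  0.99   -0.20   -0.07   -0.12]
  [ -0.17    0.91   -0.15   -0.15]
  [ -0.18   -0.14    0.92   -0.04]
  [ -0.09   -0.14   -0.19    0.99]
Leontief inverse L = M⁻¹:
  [  1.1097    0.2990    0.1718    0.1868]
  [  0.2833    1.2388    0.2717    0.2330]
  [  0.2686    0.2580    1.1740    0.1191]
  [  0.1925    0.2519    0.2794    1.0829]
Total output x = L · d:
  x_0 = 1.1097·21 + 0.2990·80 + 0.1718·90 + 0.1868·53 = 72.5813
  x_1 = 0.2833·21 + 1.2388·80 + 0.2717·90 + 0.2330·53 = 141.8526
  x_2 = 0.2686·21 + 0.2580·80 + 1.1740·90 + 0.1191·53 = 138.2534
  x_3 = 0.1925·21 + 0.2519·80 + 0.2794·90 + 1.0829·53 = 106.7271
Δx_3 = L[3,3] · Δd_3 = 1.0829 · 6 = 6.4973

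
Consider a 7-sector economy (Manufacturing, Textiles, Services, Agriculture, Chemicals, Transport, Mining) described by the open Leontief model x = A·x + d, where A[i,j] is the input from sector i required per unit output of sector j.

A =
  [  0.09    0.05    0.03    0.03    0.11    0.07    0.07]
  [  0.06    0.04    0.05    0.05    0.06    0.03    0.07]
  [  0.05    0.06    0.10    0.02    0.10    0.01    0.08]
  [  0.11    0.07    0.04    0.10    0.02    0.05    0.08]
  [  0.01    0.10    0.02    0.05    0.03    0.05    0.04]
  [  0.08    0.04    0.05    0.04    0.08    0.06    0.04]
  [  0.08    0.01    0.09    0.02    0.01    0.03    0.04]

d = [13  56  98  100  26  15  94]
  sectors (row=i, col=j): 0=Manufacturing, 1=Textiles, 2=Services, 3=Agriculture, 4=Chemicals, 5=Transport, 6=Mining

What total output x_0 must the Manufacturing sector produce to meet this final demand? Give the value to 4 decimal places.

Form M = I − A:
  [  0.91   -0.05   -0.03   -0.03   -0.11   -0.07   -0.07]
  [ -0.06    0.96   -0.05   -0.05   -0.06   -0.03   -0.07]
  [ -0.05   -0.06    0.90   -0.02   -0.10   -0.01   -0.08]
  [ -0.11   -0.07   -0.04    0.90   -0.02   -0.05   -0.08]
  [ -0.01   -0.10   -0.02   -0.05    0.97   -0.05   -0.04]
  [ -0.08   -0.04   -0.05   -0.04   -0.08    0.94   -0.04]
  [ -0.08   -0.01   -0.09   -0.02   -0.01   -0.03    0.96]
Leontief inverse L = M⁻¹:
  [  1.1360    0.0889    0.0656    0.0597    0.1519    0.1029    0.1104]
  [  0.0991    1.0704    0.0816    0.0745    0.0930    0.0546    0.1044]
  [  0.0896    0.0963    1.1385    0.0456    0.1386    0.0355    0.1195]
  [  0.1682    0.1083    0.0810    1.1348    0.0658    0.0848    0.1278]
  [  0.0433    0.1241    0.0458    0.0727    1.0562    0.0699    0.0690]
  [  0.1213    0.0748    0.0820    0.0667    0.1188    1.0884    0.0770]
  [  0.1118    0.0335    0.1178    0.0365    0.0427    0.0490    1.0689]
Total output x = L · d:
  x_0 = 1.1360·13 + 0.0889·56 + 0.0656·98 + 0.0597·100 + 0.1519·26 + 0.1029·15 + 0.1104·94 = 48.0165
  x_1 = 0.0991·13 + 1.0704·56 + 0.0816·98 + 0.0745·100 + 0.0930·26 + 0.0546·15 + 0.1044·94 = 89.7347
  x_2 = 0.0896·13 + 0.0963·56 + 1.1385·98 + 0.0456·100 + 0.1386·26 + 0.0355·15 + 0.1195·94 = 138.0484
  x_3 = 0.1682·13 + 0.1083·56 + 0.0810·98 + 1.1348·100 + 0.0658·26 + 0.0848·15 + 0.1278·94 = 144.6603
  x_4 = 0.0433·13 + 0.1241·56 + 0.0458·98 + 0.0727·100 + 1.0562·26 + 0.0699·15 + 0.0690·94 = 54.2655
  x_5 = 0.1213·13 + 0.0748·56 + 0.0820·98 + 0.0667·100 + 0.1188·26 + 1.0884·15 + 0.0770·94 = 47.1220
  x_6 = 0.1118·13 + 0.0335·56 + 0.1178·98 + 0.0365·100 + 0.0427·26 + 0.0490·15 + 1.0689·94 = 120.8464

48.0165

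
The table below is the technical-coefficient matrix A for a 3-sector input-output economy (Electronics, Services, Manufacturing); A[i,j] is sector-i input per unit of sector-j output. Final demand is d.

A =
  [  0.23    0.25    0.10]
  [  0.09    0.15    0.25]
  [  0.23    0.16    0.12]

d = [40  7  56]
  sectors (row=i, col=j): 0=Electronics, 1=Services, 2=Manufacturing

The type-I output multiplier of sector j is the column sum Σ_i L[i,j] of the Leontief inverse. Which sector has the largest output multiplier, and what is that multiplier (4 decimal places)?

Form M = I − A:
  [  0.77   -0.25   -0.10]
  [ -0.09    0.85   -0.25]
  [ -0.23   -0.16    0.88]
Leontief inverse L = M⁻¹:
  [  1.4449    0.4816    0.3010]
  [  0.2790    1.3359    0.4112]
  [  0.4284    0.3688    1.2898]
Total output x = L · d:
  x_0 = 1.4449·40 + 0.4816·7 + 0.3010·56 = 78.0253
  x_1 = 0.2790·40 + 1.3359·7 + 0.4112·56 = 43.5396
  x_2 = 0.4284·40 + 0.3688·7 + 1.2898·56 = 91.9456
Output multipliers (column sums of L):
  Electronics: 2.1523
  Services: 2.1863
  Manufacturing: 2.0021

Services (2.1863)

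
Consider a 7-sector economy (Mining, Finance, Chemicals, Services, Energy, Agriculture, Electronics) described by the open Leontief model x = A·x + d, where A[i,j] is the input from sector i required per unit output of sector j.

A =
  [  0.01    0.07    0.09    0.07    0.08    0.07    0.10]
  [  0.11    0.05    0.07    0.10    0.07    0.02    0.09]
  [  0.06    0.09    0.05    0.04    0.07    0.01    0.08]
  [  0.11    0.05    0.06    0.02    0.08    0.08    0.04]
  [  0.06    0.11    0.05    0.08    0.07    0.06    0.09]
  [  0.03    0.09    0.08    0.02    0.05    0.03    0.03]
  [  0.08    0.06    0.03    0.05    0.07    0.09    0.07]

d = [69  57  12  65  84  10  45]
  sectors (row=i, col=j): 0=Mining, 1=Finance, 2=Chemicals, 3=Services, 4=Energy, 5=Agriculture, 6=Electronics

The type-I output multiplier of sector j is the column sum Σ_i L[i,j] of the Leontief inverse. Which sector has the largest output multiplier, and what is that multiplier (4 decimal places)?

Form M = I − A:
  [  0.99   -0.07   -0.09   -0.07   -0.08   -0.07   -0.10]
  [ -0.11    0.95   -0.07   -0.10   -0.07   -0.02   -0.09]
  [ -0.06   -0.09    0.95   -0.04   -0.07   -0.01   -0.08]
  [ -0.11   -0.05   -0.06    0.98   -0.08   -0.08   -0.04]
  [ -0.06   -0.11   -0.05   -0.08    0.93   -0.06   -0.09]
  [ -0.03   -0.09   -0.08   -0.02   -0.05    0.97   -0.03]
  [ -0.08   -0.06   -0.03   -0.05   -0.07   -0.09    0.93]
Leontief inverse L = M⁻¹:
  [  1.0723    0.1363    0.1414    0.1185    0.1418    0.1153    0.1632]
  [  0.1723    1.1183    0.1268    0.1525    0.1376    0.0727    0.1599]
  [  0.1119    0.1441    1.0942    0.0854    0.1232    0.0497    0.1373]
  [  0.1576    0.1117    0.1110    1.0663    0.1361    0.1205    0.1002]
  [  0.1266    0.1789    0.1079    0.1349    1.1373    0.1102    0.1596]
  [  0.0722    0.1351    0.1167    0.0568    0.0927    1.0576    0.0764]
  [  0.1320    0.1211    0.0810    0.0958    0.1269    0.1333    1.1288]
Total output x = L · d:
  x_0 = 1.0723·69 + 0.1363·57 + 0.1414·12 + 0.1185·65 + 0.1418·84 + 0.1153·10 + 0.1632·45 = 111.5681
  x_1 = 0.1723·69 + 1.1183·57 + 0.1268·12 + 0.1525·65 + 0.1376·84 + 0.0727·10 + 0.1599·45 = 106.5453
  x_2 = 0.1119·69 + 0.1441·57 + 1.0942·12 + 0.0854·65 + 0.1232·84 + 0.0497·10 + 0.1373·45 = 51.6384
  x_3 = 0.1576·69 + 0.1117·57 + 0.1110·12 + 1.0663·65 + 0.1361·84 + 0.1205·10 + 0.1002·45 = 105.0293
  x_4 = 0.1266·69 + 0.1789·57 + 0.1079·12 + 0.1349·65 + 1.1373·84 + 0.1102·10 + 0.1596·45 = 132.8092
  x_5 = 0.0722·69 + 0.1351·57 + 0.1167·12 + 0.0568·65 + 0.0927·84 + 1.0576·10 + 0.0764·45 = 39.5754
  x_6 = 0.1320·69 + 0.1211·57 + 0.0810·12 + 0.0958·65 + 0.1269·84 + 0.1333·10 + 1.1288·45 = 85.9970
Output multipliers (column sums of L):
  Mining: 1.8449
  Finance: 1.9454
  Chemicals: 1.7791
  Services: 1.7102
  Energy: 1.8956
  Agriculture: 1.6595
  Electronics: 1.9255

Finance (1.9454)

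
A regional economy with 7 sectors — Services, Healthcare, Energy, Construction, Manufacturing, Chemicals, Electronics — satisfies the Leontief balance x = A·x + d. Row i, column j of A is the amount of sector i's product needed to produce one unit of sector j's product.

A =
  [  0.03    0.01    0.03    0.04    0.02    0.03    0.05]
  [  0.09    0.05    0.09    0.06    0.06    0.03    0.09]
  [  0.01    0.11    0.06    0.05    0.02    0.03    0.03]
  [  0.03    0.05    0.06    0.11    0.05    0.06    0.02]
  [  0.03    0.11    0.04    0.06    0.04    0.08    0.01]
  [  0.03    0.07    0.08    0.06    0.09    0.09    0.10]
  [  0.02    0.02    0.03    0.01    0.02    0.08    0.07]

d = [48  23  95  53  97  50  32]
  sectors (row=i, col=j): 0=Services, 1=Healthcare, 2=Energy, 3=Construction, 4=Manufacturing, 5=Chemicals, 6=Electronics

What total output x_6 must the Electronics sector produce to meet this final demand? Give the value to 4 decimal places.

53.2263

Form M = I − A:
  [  0.97   -0.01   -0.03   -0.04   -0.02   -0.03   -0.05]
  [ -0.09    0.95   -0.09   -0.06   -0.06   -0.03   -0.09]
  [ -0.01   -0.11    0.94   -0.05   -0.02   -0.03   -0.03]
  [ -0.03   -0.05   -0.06    0.89   -0.05   -0.06   -0.02]
  [ -0.03   -0.11   -0.04   -0.06    0.96   -0.08   -0.01]
  [ -0.03   -0.07   -0.08   -0.06   -0.09    0.91   -0.10]
  [ -0.02   -0.02   -0.03   -0.01   -0.02   -0.08    0.93]
Leontief inverse L = M⁻¹:
  [  1.0398    0.0284    0.0474    0.0576    0.0335    0.0494    0.0671]
  [  0.1131    1.0917    0.1280    0.0979    0.0875    0.0692    0.1263]
  [  0.0311    0.1413    1.0919    0.0796    0.0428    0.0559    0.0587]
  [  0.0512    0.0894    0.0966    1.1496    0.0785    0.0949    0.0503]
  [  0.0551    0.1481    0.0788    0.0972    1.0704    0.1138    0.0457]
  [  0.0581    0.1226    0.1274    0.1051    0.1269    1.1399    0.1453]
  [  0.0325    0.0433    0.0527    0.0294    0.0388    0.1059    1.0953]
Total output x = L · d:
  x_0 = 1.0398·48 + 0.0284·23 + 0.0474·95 + 0.0576·53 + 0.0335·97 + 0.0494·50 + 0.0671·32 = 65.9790
  x_1 = 0.1131·48 + 1.0917·23 + 0.1280·95 + 0.0979·53 + 0.0875·97 + 0.0692·50 + 0.1263·32 = 63.8714
  x_2 = 0.0311·48 + 0.1413·23 + 1.0919·95 + 0.0796·53 + 0.0428·97 + 0.0559·50 + 0.0587·32 = 121.5133
  x_3 = 0.0512·48 + 0.0894·23 + 0.0966·95 + 1.1496·53 + 0.0785·97 + 0.0949·50 + 0.0503·32 = 88.5911
  x_4 = 0.0551·48 + 0.1481·23 + 0.0788·95 + 0.0972·53 + 1.0704·97 + 0.1138·50 + 0.0457·32 = 129.6792
  x_5 = 0.0581·48 + 0.1226·23 + 0.1274·95 + 0.1051·53 + 0.1269·97 + 1.1399·50 + 0.1453·32 = 97.2315
  x_6 = 0.0325·48 + 0.0433·23 + 0.0527·95 + 0.0294·53 + 0.0388·97 + 0.1059·50 + 1.0953·32 = 53.2263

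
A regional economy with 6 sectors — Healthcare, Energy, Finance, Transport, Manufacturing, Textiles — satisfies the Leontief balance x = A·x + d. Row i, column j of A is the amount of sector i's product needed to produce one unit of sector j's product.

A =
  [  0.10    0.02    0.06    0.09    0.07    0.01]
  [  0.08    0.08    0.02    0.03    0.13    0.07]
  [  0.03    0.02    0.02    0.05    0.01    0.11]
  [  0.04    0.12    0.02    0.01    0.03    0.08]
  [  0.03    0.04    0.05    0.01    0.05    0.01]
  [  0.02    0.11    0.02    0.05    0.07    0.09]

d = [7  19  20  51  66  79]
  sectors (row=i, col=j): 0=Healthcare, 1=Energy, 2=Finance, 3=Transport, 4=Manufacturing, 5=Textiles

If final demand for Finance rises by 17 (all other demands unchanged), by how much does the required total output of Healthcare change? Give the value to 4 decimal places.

Form M = I − A:
  [  0.90   -0.02   -0.06   -0.09   -0.07   -0.01]
  [ -0.08    0.92   -0.02   -0.03   -0.13   -0.07]
  [ -0.03   -0.02    0.98   -0.05   -0.01   -0.11]
  [ -0.04   -0.12   -0.02    0.99   -0.03   -0.08]
  [ -0.03   -0.04   -0.05   -0.01    0.95   -0.01]
  [ -0.02   -0.11   -0.02   -0.05   -0.07    0.91]
Leontief inverse L = M⁻¹:
  [  1.1270    0.0492    0.0779    0.1107    0.0968    0.0364]
  [  0.1108    1.1163    0.0413    0.0527    0.1703    0.0986]
  [  0.0457    0.0494    1.0300    0.0648    0.0330    0.1349]
  [  0.0649    0.1520    0.0336    1.0284    0.0664    0.1076]
  [  0.0438    0.0543    0.0591    0.0207    1.0664    0.0253]
  [  0.0461    0.1496    0.0357    0.0683    0.1091    1.1224]
Total output x = L · d:
  x_0 = 1.1270·7 + 0.0492·19 + 0.0779·20 + 0.1107·51 + 0.0968·66 + 0.0364·79 = 25.2901
  x_1 = 0.1108·7 + 1.1163·19 + 0.0413·20 + 0.0527·51 + 0.1703·66 + 0.0986·79 = 44.5277
  x_2 = 0.0457·7 + 0.0494·19 + 1.0300·20 + 0.0648·51 + 0.0330·66 + 0.1349·79 = 37.9925
  x_3 = 0.0649·7 + 0.1520·19 + 0.0336·20 + 1.0284·51 + 0.0664·66 + 0.1076·79 = 69.3464
  x_4 = 0.0438·7 + 0.0543·19 + 0.0591·20 + 0.0207·51 + 1.0664·66 + 0.0253·79 = 75.9635
  x_5 = 0.0461·7 + 0.1496·19 + 0.0357·20 + 0.0683·51 + 0.1091·66 + 1.1224·79 = 103.2401
Δx_0 = L[0,2] · Δd_2 = 0.0779 · 17 = 1.3251

1.3251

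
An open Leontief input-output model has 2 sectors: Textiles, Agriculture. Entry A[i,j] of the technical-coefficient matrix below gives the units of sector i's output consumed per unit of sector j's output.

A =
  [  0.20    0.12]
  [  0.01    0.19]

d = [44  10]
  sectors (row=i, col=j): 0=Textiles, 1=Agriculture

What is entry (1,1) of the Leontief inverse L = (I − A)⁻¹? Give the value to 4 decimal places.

L[1,1] = 1.2369

Form M = I − A:
  [  0.80   -0.12]
  [ -0.01    0.81]
Leontief inverse L = M⁻¹:
  [  1.2523    0.1855]
  [  0.0155    1.2369]
Total output x = L · d:
  x_0 = 1.2523·44 + 0.1855·10 = 56.9573
  x_1 = 0.0155·44 + 1.2369·10 = 13.0489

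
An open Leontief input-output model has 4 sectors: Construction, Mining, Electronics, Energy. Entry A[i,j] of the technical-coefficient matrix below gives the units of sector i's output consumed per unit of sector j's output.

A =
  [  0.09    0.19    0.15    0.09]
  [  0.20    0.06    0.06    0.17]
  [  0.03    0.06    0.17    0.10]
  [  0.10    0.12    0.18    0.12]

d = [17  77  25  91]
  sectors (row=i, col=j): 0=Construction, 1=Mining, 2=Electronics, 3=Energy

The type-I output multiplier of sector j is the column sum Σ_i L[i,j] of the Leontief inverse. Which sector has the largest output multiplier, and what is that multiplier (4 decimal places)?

Form M = I − A:
  [  0.91   -0.19   -0.15   -0.09]
  [ -0.20    0.94   -0.06   -0.17]
  [ -0.03   -0.06    0.83   -0.10]
  [ -0.10   -0.12   -0.18    0.88]
Leontief inverse L = M⁻¹:
  [  1.1941    0.2861    0.2819    0.2094]
  [  0.2947    1.1717    0.1985    0.2790]
  [  0.0878    0.1212    1.2677    0.1765]
  [  0.1938    0.2171    0.3184    1.2343]
Total output x = L · d:
  x_0 = 1.1941·17 + 0.2861·77 + 0.2819·25 + 0.2094·91 = 68.4328
  x_1 = 0.2947·17 + 1.1717·77 + 0.1985·25 + 0.2790·91 = 125.5859
  x_2 = 0.0878·17 + 0.1212·77 + 1.2677·25 + 0.1765·91 = 58.5751
  x_3 = 0.1938·17 + 0.2171·77 + 0.3184·25 + 1.2343·91 = 140.2922
Output multipliers (column sums of L):
  Construction: 1.7705
  Mining: 1.7960
  Electronics: 2.0665
  Energy: 1.8992

Electronics (2.0665)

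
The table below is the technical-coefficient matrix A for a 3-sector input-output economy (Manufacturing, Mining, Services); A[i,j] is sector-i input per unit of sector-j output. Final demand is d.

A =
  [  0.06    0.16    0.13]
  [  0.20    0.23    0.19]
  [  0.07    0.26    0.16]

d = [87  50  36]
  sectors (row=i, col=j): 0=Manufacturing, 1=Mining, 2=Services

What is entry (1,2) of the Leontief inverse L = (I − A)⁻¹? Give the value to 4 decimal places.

Form M = I − A:
  [  0.94   -0.16   -0.13]
  [ -0.20    0.77   -0.19]
  [ -0.07   -0.26    0.84]
Leontief inverse L = M⁻¹:
  [  1.1515    0.3242    0.2516]
  [  0.3495    1.5045    0.3944]
  [  0.2041    0.4927    1.3335]
Total output x = L · d:
  x_0 = 1.1515·87 + 0.3242·50 + 0.2516·36 = 125.4514
  x_1 = 0.3495·87 + 1.5045·50 + 0.3944·36 = 119.8265
  x_2 = 0.2041·87 + 0.4927·50 + 1.3335·36 = 90.4006

L[1,2] = 0.3944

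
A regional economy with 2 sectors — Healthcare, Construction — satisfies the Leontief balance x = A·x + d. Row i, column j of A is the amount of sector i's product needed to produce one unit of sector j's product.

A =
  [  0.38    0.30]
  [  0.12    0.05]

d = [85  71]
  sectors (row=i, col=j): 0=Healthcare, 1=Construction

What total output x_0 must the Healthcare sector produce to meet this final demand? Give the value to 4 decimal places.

184.5389

Form M = I − A:
  [  0.62   -0.30]
  [ -0.12    0.95]
Leontief inverse L = M⁻¹:
  [  1.7179    0.5425]
  [  0.2170    1.1212]
Total output x = L · d:
  x_0 = 1.7179·85 + 0.5425·71 = 184.5389
  x_1 = 0.2170·85 + 1.1212·71 = 98.0470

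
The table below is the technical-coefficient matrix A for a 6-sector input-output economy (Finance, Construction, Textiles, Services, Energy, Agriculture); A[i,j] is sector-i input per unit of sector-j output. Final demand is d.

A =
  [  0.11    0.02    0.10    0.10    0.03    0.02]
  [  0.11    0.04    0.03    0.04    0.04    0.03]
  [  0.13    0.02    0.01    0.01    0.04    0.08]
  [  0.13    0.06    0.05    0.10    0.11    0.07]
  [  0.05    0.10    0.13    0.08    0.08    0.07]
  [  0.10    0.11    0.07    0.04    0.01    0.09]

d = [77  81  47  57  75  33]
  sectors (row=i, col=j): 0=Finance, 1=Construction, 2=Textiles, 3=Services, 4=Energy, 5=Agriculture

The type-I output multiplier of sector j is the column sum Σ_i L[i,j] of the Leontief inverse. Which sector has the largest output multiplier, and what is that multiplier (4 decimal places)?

Finance (2.0592)

Form M = I − A:
  [  0.89   -0.02   -0.10   -0.10   -0.03   -0.02]
  [ -0.11    0.96   -0.03   -0.04   -0.04   -0.03]
  [ -0.13   -0.02    0.99   -0.01   -0.04   -0.08]
  [ -0.13   -0.06   -0.05    0.90   -0.11   -0.07]
  [ -0.05   -0.10   -0.13   -0.08    0.92   -0.07]
  [ -0.10   -0.11   -0.07   -0.04   -0.01    0.91]
Leontief inverse L = M⁻¹:
  [  1.1811    0.0496    0.1405    0.1432    0.0645    0.0559]
  [  0.1615    1.0639    0.0646    0.0741    0.0638    0.0549]
  [  0.1803    0.0466    1.0473    0.0438    0.0598    0.1055]
  [  0.2220    0.1097    0.1135    1.1612    0.1571    0.1199]
  [  0.1398    0.1454    0.1809    0.1291    1.1224    0.1200]
  [  0.1745    0.1441    0.1108    0.0805    0.0386    1.1264]
Total output x = L · d:
  x_0 = 1.1811·77 + 0.0496·81 + 0.1405·47 + 0.1432·57 + 0.0645·75 + 0.0559·33 = 116.4092
  x_1 = 0.1615·77 + 1.0639·81 + 0.0646·47 + 0.0741·57 + 0.0638·75 + 0.0549·33 = 112.4649
  x_2 = 0.1803·77 + 0.0466·81 + 1.0473·47 + 0.0438·57 + 0.0598·75 + 0.1055·33 = 77.3480
  x_3 = 0.2220·77 + 0.1097·81 + 0.1135·47 + 1.1612·57 + 0.1571·75 + 0.1199·33 = 113.2413
  x_4 = 0.1398·77 + 0.1454·81 + 0.1809·47 + 0.1291·57 + 1.1224·75 + 0.1200·33 = 126.5536
  x_5 = 0.1745·77 + 0.1441·81 + 0.1108·47 + 0.0805·57 + 0.0386·75 + 1.1264·33 = 74.9688
Output multipliers (column sums of L):
  Finance: 2.0592
  Construction: 1.5593
  Textiles: 1.6575
  Services: 1.6319
  Energy: 1.5063
  Agriculture: 1.5827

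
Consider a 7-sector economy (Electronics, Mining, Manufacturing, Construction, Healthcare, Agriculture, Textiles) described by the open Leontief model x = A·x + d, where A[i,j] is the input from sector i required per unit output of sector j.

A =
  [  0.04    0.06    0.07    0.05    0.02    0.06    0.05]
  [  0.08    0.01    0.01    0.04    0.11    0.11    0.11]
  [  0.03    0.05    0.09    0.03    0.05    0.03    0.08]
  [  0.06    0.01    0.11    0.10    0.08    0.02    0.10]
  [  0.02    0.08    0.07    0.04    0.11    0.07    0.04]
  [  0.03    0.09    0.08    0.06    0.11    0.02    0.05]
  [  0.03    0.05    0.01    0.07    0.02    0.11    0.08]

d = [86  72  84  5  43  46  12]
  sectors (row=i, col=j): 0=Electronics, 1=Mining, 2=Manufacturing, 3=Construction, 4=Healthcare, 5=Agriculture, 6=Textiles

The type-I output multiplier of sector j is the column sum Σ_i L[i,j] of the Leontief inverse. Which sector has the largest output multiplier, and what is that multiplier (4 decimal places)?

Form M = I − A:
  [  0.96   -0.06   -0.07   -0.05   -0.02   -0.06   -0.05]
  [ -0.08    0.99   -0.01   -0.04   -0.11   -0.11   -0.11]
  [ -0.03   -0.05    0.91   -0.03   -0.05   -0.03   -0.08]
  [ -0.06   -0.01   -0.11    0.90   -0.08   -0.02   -0.10]
  [ -0.02   -0.08   -0.07   -0.04    0.89   -0.07   -0.04]
  [ -0.03   -0.09   -0.08   -0.06   -0.11    0.98   -0.05]
  [ -0.03   -0.05   -0.01   -0.07   -0.02   -0.11    0.92]
Leontief inverse L = M⁻¹:
  [  1.0649    0.0893    0.1072    0.0832    0.0624    0.0953    0.0948]
  [  0.1088    1.0567    0.0590    0.0857    0.1674    0.1590    0.1626]
  [  0.0538    0.0807    1.1259    0.0625    0.0913    0.0686    0.1250]
  [  0.0908    0.0502    0.1639    1.1466    0.1324    0.0669    0.1592]
  [  0.0494    0.1193    0.1158    0.0788    1.1694    0.1155    0.0927]
  [  0.0610    0.1271    0.1261    0.1001    0.1676    1.0681    0.1057]
  [  0.0565    0.0828    0.0490    0.1090    0.0676    0.1478    1.1270]
Total output x = L · d:
  x_0 = 1.0649·86 + 0.0893·72 + 0.1072·84 + 0.0832·5 + 0.0624·43 + 0.0953·46 + 0.0948·12 = 115.6311
  x_1 = 0.1088·86 + 1.0567·72 + 0.0590·84 + 0.0857·5 + 0.1674·43 + 0.1590·46 + 0.1626·12 = 107.2886
  x_2 = 0.0538·86 + 0.0807·72 + 1.1259·84 + 0.0625·5 + 0.0913·43 + 0.0686·46 + 0.1250·12 = 113.9063
  x_3 = 0.0908·86 + 0.0502·72 + 0.1639·84 + 1.1466·5 + 0.1324·43 + 0.0669·46 + 0.1592·12 = 41.6076
  x_4 = 0.0494·86 + 0.1193·72 + 0.1158·84 + 0.0788·5 + 1.1694·43 + 0.1155·46 + 0.0927·12 = 79.6615
  x_5 = 0.0610·86 + 0.1271·72 + 0.1261·84 + 0.1001·5 + 0.1676·43 + 1.0681·46 + 0.1057·12 = 83.0943
  x_6 = 0.0565·86 + 0.0828·72 + 0.0490·84 + 0.1090·5 + 0.0676·43 + 0.1478·46 + 1.1270·12 = 38.7158
Output multipliers (column sums of L):
  Electronics: 1.4851
  Mining: 1.6061
  Manufacturing: 1.7469
  Construction: 1.6658
  Healthcare: 1.8581
  Agriculture: 1.7214
  Textiles: 1.8670

Textiles (1.8670)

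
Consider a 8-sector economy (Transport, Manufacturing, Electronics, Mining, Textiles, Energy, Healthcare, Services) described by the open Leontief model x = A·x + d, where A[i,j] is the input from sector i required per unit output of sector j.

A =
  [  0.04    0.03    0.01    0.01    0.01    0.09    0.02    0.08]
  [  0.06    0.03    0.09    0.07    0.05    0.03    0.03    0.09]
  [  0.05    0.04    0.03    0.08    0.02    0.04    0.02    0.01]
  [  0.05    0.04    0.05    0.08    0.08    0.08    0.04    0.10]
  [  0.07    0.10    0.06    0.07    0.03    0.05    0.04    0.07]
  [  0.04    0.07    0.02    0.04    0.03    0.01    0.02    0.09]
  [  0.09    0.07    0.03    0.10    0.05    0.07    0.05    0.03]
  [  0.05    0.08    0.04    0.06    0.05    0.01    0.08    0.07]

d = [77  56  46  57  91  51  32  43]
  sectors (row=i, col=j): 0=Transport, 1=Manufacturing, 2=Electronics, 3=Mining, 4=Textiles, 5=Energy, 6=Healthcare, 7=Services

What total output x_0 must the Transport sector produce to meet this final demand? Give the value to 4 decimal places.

Form M = I − A:
  [  0.96   -0.03   -0.01   -0.01   -0.01   -0.09   -0.02   -0.08]
  [ -0.06    0.97   -0.09   -0.07   -0.05   -0.03   -0.03   -0.09]
  [ -0.05   -0.04    0.97   -0.08   -0.02   -0.04   -0.02   -0.01]
  [ -0.05   -0.04   -0.05    0.92   -0.08   -0.08   -0.04   -0.10]
  [ -0.07   -0.10   -0.06   -0.07    0.97   -0.05   -0.04   -0.07]
  [ -0.04   -0.07   -0.02   -0.04   -0.03    0.99   -0.02   -0.09]
  [ -0.09   -0.07   -0.03   -0.10   -0.05   -0.07    0.95   -0.03]
  [ -0.05   -0.08   -0.04   -0.06   -0.05   -0.01   -0.08    0.93]
Leontief inverse L = M⁻¹:
  [  1.0651    0.0588    0.0284    0.0373    0.0290    0.1082    0.0397    0.1156]
  [  0.1011    1.0730    0.1207    0.1180    0.0810    0.0659    0.0602    0.1409]
  [  0.0763    0.0658    1.0505    0.1103    0.0413    0.0655    0.0375    0.0467]
  [  0.0987    0.0932    0.0870    1.1357    0.1173    0.1200    0.0759    0.1635]
  [  0.1151    0.1445    0.0961    0.1217    1.0647    0.0887    0.0717    0.1290]
  [  0.0705    0.1012    0.0454    0.0747    0.0540    1.0346    0.0438    0.1300]
  [  0.1354    0.1155    0.0647    0.1507    0.0850    0.1122    1.0805    0.0918]
  [  0.0942    0.1231    0.0739    0.1105    0.0830    0.0476    0.1111    1.1224]
Total output x = L · d:
  x_0 = 1.0651·77 + 0.0588·56 + 0.0284·46 + 0.0373·57 + 0.0290·91 + 0.1082·51 + 0.0397·32 + 0.1156·43 = 103.1406
  x_1 = 0.1011·77 + 1.0730·56 + 0.1207·46 + 0.1180·57 + 0.0810·91 + 0.0659·51 + 0.0602·32 + 0.1409·43 = 98.8669
  x_2 = 0.0763·77 + 0.0658·56 + 1.0505·46 + 0.1103·57 + 0.0413·91 + 0.0655·51 + 0.0375·32 + 0.0467·43 = 74.4723
  x_3 = 0.0987·77 + 0.0932·56 + 0.0870·46 + 1.1357·57 + 0.1173·91 + 0.1200·51 + 0.0759·32 + 0.1635·43 = 107.8170
  x_4 = 0.1151·77 + 0.1445·56 + 0.0961·46 + 0.1217·57 + 1.0647·91 + 0.0887·51 + 0.0717·32 + 0.1290·43 = 137.5673
  x_5 = 0.0705·77 + 0.1012·56 + 0.0454·46 + 0.0747·57 + 0.0540·91 + 1.0346·51 + 0.0438·32 + 0.1300·43 = 82.1133
  x_6 = 0.1354·77 + 0.1155·56 + 0.0647·46 + 0.1507·57 + 0.0850·91 + 0.1122·51 + 1.0805·32 + 0.0918·43 = 80.4366
  x_7 = 0.0942·77 + 0.1231·56 + 0.0739·46 + 0.1105·57 + 0.0830·91 + 0.0476·51 + 0.1111·32 + 1.1224·43 = 85.6438

103.1406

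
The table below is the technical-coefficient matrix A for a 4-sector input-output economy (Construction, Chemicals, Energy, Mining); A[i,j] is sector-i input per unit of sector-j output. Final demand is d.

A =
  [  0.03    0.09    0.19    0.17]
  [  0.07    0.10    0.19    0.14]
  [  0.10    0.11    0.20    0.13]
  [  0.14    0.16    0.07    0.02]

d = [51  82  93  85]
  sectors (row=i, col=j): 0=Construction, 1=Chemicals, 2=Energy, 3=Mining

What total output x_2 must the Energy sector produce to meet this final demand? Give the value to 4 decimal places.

177.7090

Form M = I − A:
  [  0.97   -0.09   -0.19   -0.17]
  [ -0.07    0.90   -0.19   -0.14]
  [ -0.10   -0.11    0.80   -0.13]
  [ -0.14   -0.16   -0.07    0.98]
Leontief inverse L = M⁻¹:
  [  1.1187    0.2006    0.3367    0.2674]
  [  0.1591    1.2134    0.3476    0.2470]
  [  0.1942    0.2314    1.3729    0.2489]
  [  0.1997    0.2433    0.2029    1.1167]
Total output x = L · d:
  x_0 = 1.1187·51 + 0.2006·82 + 0.3367·93 + 0.2674·85 = 127.5422
  x_1 = 0.1591·51 + 1.2134·82 + 0.3476·93 + 0.2470·85 = 160.9355
  x_2 = 0.1942·51 + 0.2314·82 + 1.3729·93 + 0.2489·85 = 177.7090
  x_3 = 0.1997·51 + 0.2433·82 + 0.2029·93 + 1.1167·85 = 143.9237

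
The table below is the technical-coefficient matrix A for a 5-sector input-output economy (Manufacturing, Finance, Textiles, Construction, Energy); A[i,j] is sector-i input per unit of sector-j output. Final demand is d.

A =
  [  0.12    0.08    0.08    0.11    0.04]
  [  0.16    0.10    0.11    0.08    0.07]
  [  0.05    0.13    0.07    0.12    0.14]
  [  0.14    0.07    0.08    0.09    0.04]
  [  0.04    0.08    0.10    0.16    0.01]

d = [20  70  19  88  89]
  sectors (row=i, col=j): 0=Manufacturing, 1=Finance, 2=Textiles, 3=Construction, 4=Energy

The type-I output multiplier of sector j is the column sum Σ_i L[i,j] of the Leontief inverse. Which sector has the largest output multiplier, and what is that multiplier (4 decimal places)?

Form M = I − A:
  [  0.88   -0.08   -0.08   -0.11   -0.04]
  [ -0.16    0.90   -0.11   -0.08   -0.07]
  [ -0.05   -0.13    0.93   -0.12   -0.14]
  [ -0.14   -0.07   -0.08    0.91   -0.04]
  [ -0.04   -0.08   -0.10   -0.16    0.99]
Leontief inverse L = M⁻¹:
  [  1.2073    0.1516    0.1480    0.1943    0.0883]
  [  0.2622    1.1881    0.1928    0.1843    0.1293]
  [  0.1487    0.2143    1.1534    0.2229    0.1933]
  [  0.2243    0.1400    0.1461    1.1729    0.0870]
  [  0.1212    0.1464    0.1617    0.2348    1.0577]
Total output x = L · d:
  x_0 = 1.2073·20 + 0.1516·70 + 0.1480·19 + 0.1943·88 + 0.0883·89 = 62.5284
  x_1 = 0.2622·20 + 1.1881·70 + 0.1928·19 + 0.1843·88 + 0.1293·89 = 119.8026
  x_2 = 0.1487·20 + 0.2143·70 + 1.1534·19 + 0.2229·88 + 0.1933·89 = 76.7092
  x_3 = 0.2243·20 + 0.1400·70 + 0.1461·19 + 1.1729·88 + 0.0870·89 = 128.0205
  x_4 = 0.1212·20 + 0.1464·70 + 0.1617·19 + 0.2348·88 + 1.0577·89 = 130.5450
Output multipliers (column sums of L):
  Manufacturing: 1.9637
  Finance: 1.8405
  Textiles: 1.8020
  Construction: 2.0092
  Energy: 1.5556

Construction (2.0092)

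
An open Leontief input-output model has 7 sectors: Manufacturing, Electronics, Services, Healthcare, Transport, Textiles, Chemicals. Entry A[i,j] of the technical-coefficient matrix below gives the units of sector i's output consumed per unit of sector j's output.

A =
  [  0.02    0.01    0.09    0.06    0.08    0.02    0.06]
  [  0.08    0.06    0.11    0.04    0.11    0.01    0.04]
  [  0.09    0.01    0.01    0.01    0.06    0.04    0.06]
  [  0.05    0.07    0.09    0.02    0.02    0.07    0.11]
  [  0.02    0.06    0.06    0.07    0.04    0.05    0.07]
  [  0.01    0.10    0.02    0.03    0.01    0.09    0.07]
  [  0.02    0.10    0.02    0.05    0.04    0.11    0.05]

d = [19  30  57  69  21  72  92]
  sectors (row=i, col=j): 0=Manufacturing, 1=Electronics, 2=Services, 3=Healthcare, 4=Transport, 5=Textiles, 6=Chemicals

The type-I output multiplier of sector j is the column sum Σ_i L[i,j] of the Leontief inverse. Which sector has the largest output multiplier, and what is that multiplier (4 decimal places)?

Chemicals (1.7204)

Form M = I − A:
  [  0.98   -0.01   -0.09   -0.06   -0.08   -0.02   -0.06]
  [ -0.08    0.94   -0.11   -0.04   -0.11   -0.01   -0.04]
  [ -0.09   -0.01    0.99   -0.01   -0.06   -0.04   -0.06]
  [ -0.05   -0.07   -0.09    0.98   -0.02   -0.07   -0.11]
  [ -0.02   -0.06   -0.06   -0.07    0.96   -0.05   -0.07]
  [ -0.01   -0.10   -0.02   -0.03   -0.01    0.91   -0.07]
  [ -0.02   -0.10   -0.02   -0.05   -0.04   -0.11    0.95]
Leontief inverse L = M⁻¹:
  [  1.0431    0.0408    0.1161    0.0807    0.1051    0.0520    0.0959]
  [  0.1120    1.0952    0.1499    0.0695    0.1496    0.0449    0.0850]
  [  0.1036    0.0360    1.0344    0.0307    0.0824    0.0657    0.0879]
  [  0.0792    0.1114    0.1234    1.0462    0.0563    0.1102    0.1509]
  [  0.0460    0.0972    0.0921    0.0923    1.0697    0.0851    0.1086]
  [  0.0327    0.1373    0.0499    0.0504    0.0386    1.1217    0.1023]
  [  0.0458    0.1428    0.0561    0.0744    0.0722    0.1465    1.0898]
Total output x = L · d:
  x_0 = 1.0431·19 + 0.0408·30 + 0.1161·57 + 0.0807·69 + 0.1051·21 + 0.0520·72 + 0.0959·92 = 47.9988
  x_1 = 0.1120·19 + 1.0952·30 + 0.1499·57 + 0.0695·69 + 0.1496·21 + 0.0449·72 + 0.0850·92 = 62.5201
  x_2 = 0.1036·19 + 0.0360·30 + 1.0344·57 + 0.0307·69 + 0.0824·21 + 0.0657·72 + 0.0879·92 = 78.6729
  x_3 = 0.0792·19 + 0.1114·30 + 0.1234·57 + 1.0462·69 + 0.0563·21 + 0.1102·72 + 0.1509·92 = 107.0610
  x_4 = 0.0460·19 + 0.0972·30 + 0.0921·57 + 0.0923·69 + 1.0697·21 + 0.0851·72 + 0.1086·92 = 53.9951
  x_5 = 0.0327·19 + 0.1373·30 + 0.0499·57 + 0.0504·69 + 0.0386·21 + 1.1217·72 + 0.1023·92 = 102.0486
  x_6 = 0.0458·19 + 0.1428·30 + 0.0561·57 + 0.0744·69 + 0.0722·21 + 0.1465·72 + 1.0898·92 = 125.8144
Output multipliers (column sums of L):
  Manufacturing: 1.4624
  Electronics: 1.6607
  Services: 1.6219
  Healthcare: 1.4443
  Transport: 1.5739
  Textiles: 1.6261
  Chemicals: 1.7204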